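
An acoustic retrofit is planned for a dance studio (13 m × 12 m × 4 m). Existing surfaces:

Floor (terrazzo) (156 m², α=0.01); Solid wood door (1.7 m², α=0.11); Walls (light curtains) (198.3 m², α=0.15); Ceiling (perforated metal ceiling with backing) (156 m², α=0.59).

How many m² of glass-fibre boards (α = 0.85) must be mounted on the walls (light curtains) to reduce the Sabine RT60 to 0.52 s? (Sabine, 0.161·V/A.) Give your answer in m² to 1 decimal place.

Equivalent absorption area: A₁ = 156×0.01 + 1.7×0.11 + 198.3×0.15 + 156×0.59 = 123.532 m².
V = 624 m³. Target absorption A₂ = 0.161 × 624 / 0.52 = 193.200 sabins.
Absorption to add: 193.200 − 123.532 = 69.668 sabins.
Each m² of panel replacing the walls (light curtains) adds (0.85 − 0.15) = 0.70 sabins.
Panel area = 69.668 / 0.70 = 99.5 m².

99.5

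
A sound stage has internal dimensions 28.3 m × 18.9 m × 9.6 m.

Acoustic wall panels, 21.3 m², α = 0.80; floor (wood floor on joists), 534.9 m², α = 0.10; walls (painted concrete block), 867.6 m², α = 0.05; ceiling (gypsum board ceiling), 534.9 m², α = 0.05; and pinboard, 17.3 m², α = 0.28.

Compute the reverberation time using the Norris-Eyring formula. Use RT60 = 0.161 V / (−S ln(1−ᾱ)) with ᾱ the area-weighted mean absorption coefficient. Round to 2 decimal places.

S = Σ Sᵢ = 1976.0 m².
Absorption A = 21.3·0.80 + 534.9·0.10 + 867.6·0.05 + 534.9·0.05 + 17.3·0.28 = 145.499 sabins.
Mean coefficient ᾱ = A/S = 0.0736.
Eyring denominator: −S ln(1−ᾱ) = 151.064.
V = 28.3 × 18.9 × 9.6 = 5134.752 m³.
RT60 = 0.161 × 5134.752 / 151.064 = 5.47 s.

5.47 seconds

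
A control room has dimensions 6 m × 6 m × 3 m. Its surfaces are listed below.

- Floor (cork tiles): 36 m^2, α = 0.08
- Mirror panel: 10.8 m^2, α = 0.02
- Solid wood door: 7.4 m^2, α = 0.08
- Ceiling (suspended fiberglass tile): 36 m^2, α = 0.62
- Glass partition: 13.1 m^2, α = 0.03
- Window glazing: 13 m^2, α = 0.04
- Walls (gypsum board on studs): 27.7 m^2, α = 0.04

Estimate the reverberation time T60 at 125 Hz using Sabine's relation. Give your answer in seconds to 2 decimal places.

Total absorption A = 36·0.08 + 10.8·0.02 + 7.4·0.08 + 36·0.62 + 13.1·0.03 + 13·0.04 + 27.7·0.04
  = 2.880 + 0.216 + 0.592 + 22.320 + 0.393 + 0.520 + 1.108 = 28.029 m^2 sabins.
Room volume: 108 m³.
T = 0.161 V/A = 0.161·108/28.029 = 0.62 s.

0.62 seconds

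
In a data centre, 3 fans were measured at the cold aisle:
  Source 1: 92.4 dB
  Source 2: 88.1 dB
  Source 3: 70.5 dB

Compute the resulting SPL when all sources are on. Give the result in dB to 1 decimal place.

93.8 dB

Converting to relative power and adding: 10^(92.4/10) + 10^(88.1/10) + 10^(70.5/10) = 2.395e+09.
Combined level = 10 log₁₀(2.395e+09) = 93.8 dB.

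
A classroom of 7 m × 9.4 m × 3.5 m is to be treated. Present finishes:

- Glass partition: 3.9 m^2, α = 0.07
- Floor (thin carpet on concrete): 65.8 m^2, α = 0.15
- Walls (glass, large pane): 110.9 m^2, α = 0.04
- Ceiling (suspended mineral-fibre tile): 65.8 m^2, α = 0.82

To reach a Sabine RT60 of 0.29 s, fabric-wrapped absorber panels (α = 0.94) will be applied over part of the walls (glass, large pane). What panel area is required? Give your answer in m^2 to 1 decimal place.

65.9

Summing Sᵢαᵢ: 0.273 + 9.870 + 4.436 + 53.956 → A₁ = 68.535 sabins.
V = 230.3 m³. Target absorption A₂ = 0.161 × 230.3 / 0.29 = 127.856 sabins.
ΔA needed = 127.856 − 68.535 = 59.321 sabins.
Net gain per m^2: Δα = 0.94 − 0.04 = 0.90.
Area = ΔA/Δα = 59.321/0.90 = 65.9 m^2.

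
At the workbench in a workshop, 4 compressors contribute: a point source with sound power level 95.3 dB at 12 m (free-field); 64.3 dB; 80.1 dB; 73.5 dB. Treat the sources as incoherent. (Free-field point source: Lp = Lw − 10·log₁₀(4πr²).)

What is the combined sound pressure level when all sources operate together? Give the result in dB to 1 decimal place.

81.1 dB

Source at 12 m: Lp = 95.3 − 10·log₁₀(4π·12²) = 95.3 − 10·log₁₀(1809.557) = 62.7 dB.
Σ 10^(Lᵢ/10) = 1.293e+08.
L_total = 10·log₁₀(1.293e+08) = 81.1 dB.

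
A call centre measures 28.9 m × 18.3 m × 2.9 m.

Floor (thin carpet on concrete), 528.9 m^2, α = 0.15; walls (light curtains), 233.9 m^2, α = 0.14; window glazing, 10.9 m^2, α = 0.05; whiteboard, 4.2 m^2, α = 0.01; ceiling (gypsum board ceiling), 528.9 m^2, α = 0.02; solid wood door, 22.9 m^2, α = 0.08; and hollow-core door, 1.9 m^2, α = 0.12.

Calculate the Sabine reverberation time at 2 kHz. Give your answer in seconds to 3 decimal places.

Summing Sᵢαᵢ: 79.335 + 32.746 + 0.545 + 0.042 + 10.578 + 1.832 + 0.228 → A = 125.306 sabins.
Room volume: 1533.723 m³.
RT60 = 0.161 · V / A = 0.161 × 1533.723 / 125.306 = 1.971 s.

1.971 seconds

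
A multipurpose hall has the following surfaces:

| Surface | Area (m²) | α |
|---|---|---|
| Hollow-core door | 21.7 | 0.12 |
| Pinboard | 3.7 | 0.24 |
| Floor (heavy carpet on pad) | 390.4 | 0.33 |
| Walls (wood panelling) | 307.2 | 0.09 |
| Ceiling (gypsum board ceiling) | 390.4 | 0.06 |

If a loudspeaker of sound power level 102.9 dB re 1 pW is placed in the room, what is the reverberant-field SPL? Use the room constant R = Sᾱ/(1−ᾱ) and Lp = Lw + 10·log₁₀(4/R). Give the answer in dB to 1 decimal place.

A = 183.396 sabins; S = 1113.4 m².
ᾱ = 183.396/1113.4 = 0.1647; R = Sᾱ/(1−ᾱ) = 183.396/(1−0.1647) = 219.557 m².
Lp = 102.9 + 10·log₁₀(4/219.557) = 102.9 + (-17.39) = 85.5 dB.

85.5 dB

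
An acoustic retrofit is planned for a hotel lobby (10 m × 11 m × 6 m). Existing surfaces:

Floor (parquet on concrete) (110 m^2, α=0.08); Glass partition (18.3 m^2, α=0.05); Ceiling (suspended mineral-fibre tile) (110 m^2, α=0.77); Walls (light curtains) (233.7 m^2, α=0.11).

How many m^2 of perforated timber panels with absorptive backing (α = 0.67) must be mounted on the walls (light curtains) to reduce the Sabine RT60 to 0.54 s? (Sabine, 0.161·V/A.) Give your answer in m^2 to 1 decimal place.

A₁ = Σ Sᵢαᵢ = 110*0.08 + 18.3*0.05 + 110*0.77 + 233.7*0.11 = 120.122 sabins.
V = 660 m³. Target absorption A₂ = 0.161 × 660 / 0.54 = 196.778 sabins.
Absorption to add: 196.778 − 120.122 = 76.656 sabins.
Net gain per m^2: Δα = 0.67 − 0.11 = 0.56.
Area = ΔA/Δα = 76.656/0.56 = 136.9 m^2.

136.9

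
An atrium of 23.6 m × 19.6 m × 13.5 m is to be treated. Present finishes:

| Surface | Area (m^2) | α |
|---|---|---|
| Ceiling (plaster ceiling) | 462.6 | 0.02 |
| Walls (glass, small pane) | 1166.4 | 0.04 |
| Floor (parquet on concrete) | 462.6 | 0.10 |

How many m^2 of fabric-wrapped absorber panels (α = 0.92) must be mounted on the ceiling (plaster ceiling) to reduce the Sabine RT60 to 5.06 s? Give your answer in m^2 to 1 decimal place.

Total absorption A₁ = 462.6×0.02 + 1166.4×0.04 + 462.6×0.10
  = 9.252 + 46.656 + 46.260 = 102.168 m^2 sabins.
Required A₂ = 0.161·6244.56/5.06 = 198.691 sabins.
Absorption to add: 198.691 − 102.168 = 96.523 sabins.
Each m^2 of panel replacing the ceiling (plaster ceiling) adds (0.92 − 0.02) = 0.90 sabins.
Area = ΔA/Δα = 96.523/0.90 = 107.2 m^2.

107.2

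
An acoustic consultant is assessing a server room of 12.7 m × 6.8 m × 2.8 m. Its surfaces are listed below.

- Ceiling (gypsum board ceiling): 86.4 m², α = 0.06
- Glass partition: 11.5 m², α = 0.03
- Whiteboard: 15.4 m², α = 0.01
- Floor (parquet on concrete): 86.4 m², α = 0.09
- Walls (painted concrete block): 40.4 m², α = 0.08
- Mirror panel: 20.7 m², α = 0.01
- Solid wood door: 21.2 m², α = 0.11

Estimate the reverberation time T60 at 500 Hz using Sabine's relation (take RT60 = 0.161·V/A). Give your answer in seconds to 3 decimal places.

Equivalent absorption area: A = 86.4·0.06 + 11.5·0.03 + 15.4·0.01 + 86.4·0.09 + 40.4·0.08 + 20.7·0.01 + 21.2·0.11 = 19.230 m².
Room volume: 241.808 m³.
RT60 = 0.161 · V / A = 0.161 × 241.808 / 19.230 = 2.024 s.

2.024 s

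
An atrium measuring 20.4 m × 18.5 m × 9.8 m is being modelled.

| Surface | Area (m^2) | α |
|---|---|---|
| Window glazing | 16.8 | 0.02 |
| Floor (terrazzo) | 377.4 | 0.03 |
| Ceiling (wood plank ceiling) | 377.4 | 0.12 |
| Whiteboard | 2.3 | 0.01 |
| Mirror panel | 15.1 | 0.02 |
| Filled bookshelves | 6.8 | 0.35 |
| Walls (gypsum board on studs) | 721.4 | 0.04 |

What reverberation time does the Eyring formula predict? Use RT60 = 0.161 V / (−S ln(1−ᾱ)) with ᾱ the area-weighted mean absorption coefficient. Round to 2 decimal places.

S = Σ Sᵢ = 1517.2 m^2.
Σ(Sᵢαᵢ) = 16.8·0.02 + 377.4·0.03 + 377.4·0.12 + 2.3·0.01 + 15.1·0.02 + 6.8·0.35 + 721.4·0.04 = 88.507.
Mean coefficient ᾱ = A/S = 0.0583.
Eyring denominator: −S ln(1−ᾱ) = 91.136.
V = 20.4 × 18.5 × 9.8 = 3698.52 m³.
RT60 = 0.161 × 3698.52 / 91.136 = 6.53 s.

6.53 s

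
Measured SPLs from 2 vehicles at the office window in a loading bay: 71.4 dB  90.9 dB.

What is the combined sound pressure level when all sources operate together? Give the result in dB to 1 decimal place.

Σ 10^(Lᵢ/10) = 1.244e+09.
Back to dB: 10·log₁₀ Σ = 90.9 dB.

90.9 dB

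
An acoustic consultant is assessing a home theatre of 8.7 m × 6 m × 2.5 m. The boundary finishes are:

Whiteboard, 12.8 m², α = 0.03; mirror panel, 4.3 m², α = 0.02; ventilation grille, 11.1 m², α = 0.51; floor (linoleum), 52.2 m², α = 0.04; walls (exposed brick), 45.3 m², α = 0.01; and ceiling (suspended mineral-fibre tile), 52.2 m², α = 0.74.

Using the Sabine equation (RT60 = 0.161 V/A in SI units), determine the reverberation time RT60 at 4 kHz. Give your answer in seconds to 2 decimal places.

Summing Sᵢαᵢ: 0.384 + 0.086 + 5.661 + 2.088 + 0.453 + 38.628 → A = 47.300 sabins.
V = 8.7·6·2.5 = 130.5 m³.
Sabine: RT60 = 0.161 × 130.5 / 47.300 = 0.44 s.

0.44 s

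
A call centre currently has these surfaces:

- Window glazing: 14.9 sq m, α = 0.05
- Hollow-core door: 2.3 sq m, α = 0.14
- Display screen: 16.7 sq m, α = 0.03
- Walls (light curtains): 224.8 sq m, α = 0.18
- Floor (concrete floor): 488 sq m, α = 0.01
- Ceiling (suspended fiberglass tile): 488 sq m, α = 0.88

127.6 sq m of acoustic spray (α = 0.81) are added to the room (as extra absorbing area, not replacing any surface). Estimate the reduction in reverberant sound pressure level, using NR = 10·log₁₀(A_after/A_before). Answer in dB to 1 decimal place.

0.9 dB

Total absorption A_before = 14.9*0.05 + 2.3*0.14 + 16.7*0.03 + 224.8*0.18 + 488*0.01 + 488*0.88
  = 0.745 + 0.322 + 0.501 + 40.464 + 4.880 + 429.440 = 476.352 sq m sabins.
Treatment contributes 127.6·0.81 = 103.356 sabins.
New total A_after = 579.708 sabins.
Reduction = 10 log₁₀(A_after/A_before) = 10 log₁₀(1.2170) = 0.9 dB.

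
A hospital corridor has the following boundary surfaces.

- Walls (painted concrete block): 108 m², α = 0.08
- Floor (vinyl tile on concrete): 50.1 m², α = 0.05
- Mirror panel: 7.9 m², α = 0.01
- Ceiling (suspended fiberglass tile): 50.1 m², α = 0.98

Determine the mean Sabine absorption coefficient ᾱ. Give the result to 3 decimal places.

0.279

S = Σ Sᵢ = 108 + 50.1 + 7.9 + 50.1 = 216.1 m².
Weighted sum Σ Sα = 60.322.
ᾱ = 60.322 / 216.1 = 0.279.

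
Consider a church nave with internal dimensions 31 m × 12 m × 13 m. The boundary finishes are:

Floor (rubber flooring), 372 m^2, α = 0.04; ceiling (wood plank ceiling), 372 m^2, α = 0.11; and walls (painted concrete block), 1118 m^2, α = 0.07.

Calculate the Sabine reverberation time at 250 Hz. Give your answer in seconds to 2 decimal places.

Equivalent absorption area: A = 372*0.04 + 372*0.11 + 1118*0.07 = 134.060 m^2.
V = 31·12·13 = 4836 m³.
Sabine: RT60 = 0.161 × 4836 / 134.060 = 5.81 s.

5.81 s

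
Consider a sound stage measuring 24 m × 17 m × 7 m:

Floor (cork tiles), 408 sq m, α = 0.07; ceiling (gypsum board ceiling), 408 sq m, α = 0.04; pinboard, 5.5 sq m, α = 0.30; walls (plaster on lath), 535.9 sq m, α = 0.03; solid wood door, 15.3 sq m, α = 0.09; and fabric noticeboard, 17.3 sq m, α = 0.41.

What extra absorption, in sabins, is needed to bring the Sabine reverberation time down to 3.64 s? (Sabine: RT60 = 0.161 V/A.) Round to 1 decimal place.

Summing Sᵢαᵢ: 28.560 + 16.320 + 1.650 + 16.077 + 1.377 + 7.093 → A₁ = 71.077 sabins.
For T = 3.64 s, need A₂ = 0.161·V/T = 0.161·2856/3.64 = 126.323 sabins.
ΔA = A₂ − A₁ = 126.323 − 71.077 = 55.2 sabins.

55.2 sabins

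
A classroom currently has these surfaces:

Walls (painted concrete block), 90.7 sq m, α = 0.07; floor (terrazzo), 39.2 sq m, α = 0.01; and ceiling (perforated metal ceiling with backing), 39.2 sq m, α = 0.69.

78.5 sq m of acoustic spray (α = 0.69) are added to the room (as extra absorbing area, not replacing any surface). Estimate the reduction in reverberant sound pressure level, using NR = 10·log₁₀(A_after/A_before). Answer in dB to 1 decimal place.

4.2 dB

Equivalent absorption area: A_before = 90.7×0.07 + 39.2×0.01 + 39.2×0.69 = 33.789 sq m.
Added absorption = 78.5 × 0.69 = 54.165 sabins.
A_after = 33.789 + 54.165 = 87.954 sabins.
Reduction = 10 log₁₀(A_after/A_before) = 10 log₁₀(2.6030) = 4.2 dB.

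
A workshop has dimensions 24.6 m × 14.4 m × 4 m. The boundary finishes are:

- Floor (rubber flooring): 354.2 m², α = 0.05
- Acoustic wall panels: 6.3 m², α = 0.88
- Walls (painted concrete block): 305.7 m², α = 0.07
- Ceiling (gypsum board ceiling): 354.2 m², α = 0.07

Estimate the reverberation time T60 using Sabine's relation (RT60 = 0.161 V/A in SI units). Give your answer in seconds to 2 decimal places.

3.28 s

Total absorption A = 354.2·0.05 + 6.3·0.88 + 305.7·0.07 + 354.2·0.07
  = 17.710 + 5.544 + 21.399 + 24.794 = 69.447 m² sabins.
V = 24.6·14.4·4 = 1416.96 m³.
RT60 = 0.161 · V / A = 0.161 × 1416.96 / 69.447 = 3.28 s.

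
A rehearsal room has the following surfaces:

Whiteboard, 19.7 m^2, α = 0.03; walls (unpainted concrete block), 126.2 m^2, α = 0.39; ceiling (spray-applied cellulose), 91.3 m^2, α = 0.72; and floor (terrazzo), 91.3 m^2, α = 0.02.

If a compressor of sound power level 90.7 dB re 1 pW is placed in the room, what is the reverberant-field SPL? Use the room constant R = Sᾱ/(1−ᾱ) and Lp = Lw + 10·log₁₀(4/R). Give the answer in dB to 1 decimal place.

Σ(Sᵢαᵢ) = 19.7·0.03 + 126.2·0.39 + 91.3·0.72 + 91.3·0.02 = 117.371; total area S = 328.5 m^2.
ᾱ = 117.371/328.5 = 0.3573; R = Sᾱ/(1−ᾱ) = 117.371/(1−0.3573) = 182.622 m^2.
Lp = Lw + 10 log₁₀(4/R) = 90.7 -16.59 = 74.1 dB.

74.1 dB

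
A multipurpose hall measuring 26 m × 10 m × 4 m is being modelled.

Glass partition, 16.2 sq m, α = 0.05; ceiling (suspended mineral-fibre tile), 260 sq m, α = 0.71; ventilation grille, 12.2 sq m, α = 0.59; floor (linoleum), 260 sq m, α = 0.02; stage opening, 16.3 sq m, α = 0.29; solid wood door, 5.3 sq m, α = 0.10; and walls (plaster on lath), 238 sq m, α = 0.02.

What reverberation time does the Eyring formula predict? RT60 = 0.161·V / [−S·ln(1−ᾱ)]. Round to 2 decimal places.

Total surface area S = 16.2 + 260 + 12.2 + 260 + 16.3 + 5.3 + 238 = 808.0 sq m.
Σ(Sᵢαᵢ) = 16.2×0.05 + 260×0.71 + 12.2×0.59 + 260×0.02 + 16.3×0.29 + 5.3×0.10 + 238×0.02 = 207.825.
ᾱ = 207.825 / 808.0 = 0.2572.
Eyring denominator: −S ln(1−ᾱ) = 240.241.
V = 26 × 10 × 4 = 1040 m³.
RT60 = 0.161 × 1040 / 240.241 = 0.70 s.

0.70 s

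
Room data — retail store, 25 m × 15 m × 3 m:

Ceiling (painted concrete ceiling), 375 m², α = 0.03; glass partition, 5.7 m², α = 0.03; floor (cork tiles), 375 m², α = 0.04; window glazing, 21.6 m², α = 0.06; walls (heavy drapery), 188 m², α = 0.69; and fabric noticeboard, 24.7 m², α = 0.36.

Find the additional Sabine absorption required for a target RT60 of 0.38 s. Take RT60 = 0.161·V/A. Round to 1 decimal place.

A₁ = Σ Sᵢαᵢ = 375×0.03 + 5.7×0.03 + 375×0.04 + 21.6×0.06 + 188×0.69 + 24.7×0.36 = 166.329 sabins.
Target A₂ = 0.161·1125/0.38 = 476.645 sabins (V = 1125 m³).
ΔA = A₂ − A₁ = 476.645 − 166.329 = 310.3 sabins.

310.3 sabins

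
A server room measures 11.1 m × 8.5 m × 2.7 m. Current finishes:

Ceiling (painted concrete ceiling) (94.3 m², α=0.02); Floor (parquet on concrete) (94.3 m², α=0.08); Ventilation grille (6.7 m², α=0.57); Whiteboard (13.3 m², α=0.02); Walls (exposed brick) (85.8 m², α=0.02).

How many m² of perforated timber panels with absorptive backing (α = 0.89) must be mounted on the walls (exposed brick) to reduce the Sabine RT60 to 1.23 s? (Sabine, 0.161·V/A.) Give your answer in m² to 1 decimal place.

Equivalent absorption area: A₁ = 94.3×0.02 + 94.3×0.08 + 6.7×0.57 + 13.3×0.02 + 85.8×0.02 = 15.231 m².
Required A₂ = 0.161·254.745/1.23 = 33.345 sabins.
ΔA needed = 33.345 − 15.231 = 18.114 sabins.
Each m² of panel replacing the walls (exposed brick) adds (0.89 − 0.02) = 0.87 sabins.
Panel area = 18.114 / 0.87 = 20.8 m².

20.8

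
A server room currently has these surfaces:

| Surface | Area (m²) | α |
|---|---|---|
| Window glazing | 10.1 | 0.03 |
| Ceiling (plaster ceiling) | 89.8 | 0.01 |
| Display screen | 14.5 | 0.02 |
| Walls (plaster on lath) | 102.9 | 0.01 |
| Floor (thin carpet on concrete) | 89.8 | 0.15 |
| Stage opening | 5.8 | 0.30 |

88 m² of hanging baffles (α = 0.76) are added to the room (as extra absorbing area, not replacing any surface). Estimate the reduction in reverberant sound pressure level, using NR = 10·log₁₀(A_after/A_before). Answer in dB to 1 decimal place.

6.8 dB

Summing Sᵢαᵢ: 0.303 + 0.898 + 0.290 + 1.029 + 13.470 + 1.740 → A_before = 17.730 sabins.
Treatment contributes 88·0.76 = 66.880 sabins.
New total A_after = 84.610 sabins.
Reduction = 10 log₁₀(A_after/A_before) = 10 log₁₀(4.7721) = 6.8 dB.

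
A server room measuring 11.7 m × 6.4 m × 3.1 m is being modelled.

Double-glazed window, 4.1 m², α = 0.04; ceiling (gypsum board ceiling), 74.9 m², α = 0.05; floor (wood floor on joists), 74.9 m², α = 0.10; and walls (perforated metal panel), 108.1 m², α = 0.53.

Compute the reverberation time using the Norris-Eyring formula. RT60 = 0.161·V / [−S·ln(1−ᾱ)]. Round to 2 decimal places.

0.47 s

Total surface area S = 4.1 + 74.9 + 74.9 + 108.1 = 262.0 m².
Absorption A = 4.1×0.04 + 74.9×0.05 + 74.9×0.10 + 108.1×0.53 = 68.692 sabins.
ᾱ = 68.692 / 262.0 = 0.2622.
−S·ln(1−ᾱ) = −262.0 × ln(1 − 0.2622) = 79.670.
V = 11.7 × 6.4 × 3.1 = 232.128 m³.
RT60 = 0.161 × 232.128 / 79.670 = 0.47 s.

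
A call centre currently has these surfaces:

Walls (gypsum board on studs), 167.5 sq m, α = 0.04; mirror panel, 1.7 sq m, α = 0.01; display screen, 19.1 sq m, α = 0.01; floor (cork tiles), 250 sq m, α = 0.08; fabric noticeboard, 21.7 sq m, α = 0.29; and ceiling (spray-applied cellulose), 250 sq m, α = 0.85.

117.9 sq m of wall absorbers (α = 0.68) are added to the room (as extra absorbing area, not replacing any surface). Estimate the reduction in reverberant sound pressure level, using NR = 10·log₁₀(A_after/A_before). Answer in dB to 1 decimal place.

Summing Sᵢαᵢ: 6.700 + 0.017 + 0.191 + 20.000 + 6.293 + 212.500 → A_before = 245.701 sabins.
Added absorption = 117.9 × 0.68 = 80.172 sabins.
New total A_after = 325.873 sabins.
NR = 10·log₁₀(325.873/245.701) = 1.2 dB.

1.2 dB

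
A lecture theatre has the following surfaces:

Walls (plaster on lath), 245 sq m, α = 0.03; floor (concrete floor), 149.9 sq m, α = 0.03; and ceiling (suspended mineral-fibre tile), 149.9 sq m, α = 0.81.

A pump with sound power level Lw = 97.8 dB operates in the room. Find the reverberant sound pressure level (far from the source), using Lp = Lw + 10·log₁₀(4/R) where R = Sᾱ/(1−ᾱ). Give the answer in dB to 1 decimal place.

A = 133.266 sabins; S = 544.8 sq m.
ᾱ = 133.266/544.8 = 0.2446; R = Sᾱ/(1−ᾱ) = 133.266/(1−0.2446) = 176.418 sq m.
Lp = 97.8 + 10·log₁₀(4/176.418) = 97.8 + (-16.44) = 81.4 dB.

81.4 dB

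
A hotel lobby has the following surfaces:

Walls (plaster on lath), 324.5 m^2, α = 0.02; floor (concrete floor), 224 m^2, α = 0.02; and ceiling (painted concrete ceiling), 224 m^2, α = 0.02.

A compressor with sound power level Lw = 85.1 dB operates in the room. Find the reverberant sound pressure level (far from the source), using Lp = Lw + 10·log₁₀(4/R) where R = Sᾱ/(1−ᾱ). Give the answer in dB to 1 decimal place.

79.1 dB

A = 15.450 sabins; S = 772.5 m^2.
ᾱ = 0.0200, so room constant R = A/(1−ᾱ) = 15.765 m^2.
Lp = 85.1 + 10·log₁₀(4/15.765) = 85.1 + (-5.96) = 79.1 dB.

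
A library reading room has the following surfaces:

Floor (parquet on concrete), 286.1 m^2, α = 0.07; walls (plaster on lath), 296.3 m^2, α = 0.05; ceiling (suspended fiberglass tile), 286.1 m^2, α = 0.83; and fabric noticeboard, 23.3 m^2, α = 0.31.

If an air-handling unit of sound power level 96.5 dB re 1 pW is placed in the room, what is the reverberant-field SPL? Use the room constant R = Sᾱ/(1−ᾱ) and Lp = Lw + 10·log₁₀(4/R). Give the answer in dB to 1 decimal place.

76.4 dB

A = 279.528 sabins; S = 891.8 m^2.
ᾱ = 0.3134, so room constant R = A/(1−ᾱ) = 407.119 m^2.
Lp = Lw + 10 log₁₀(4/R) = 96.5 -20.08 = 76.4 dB.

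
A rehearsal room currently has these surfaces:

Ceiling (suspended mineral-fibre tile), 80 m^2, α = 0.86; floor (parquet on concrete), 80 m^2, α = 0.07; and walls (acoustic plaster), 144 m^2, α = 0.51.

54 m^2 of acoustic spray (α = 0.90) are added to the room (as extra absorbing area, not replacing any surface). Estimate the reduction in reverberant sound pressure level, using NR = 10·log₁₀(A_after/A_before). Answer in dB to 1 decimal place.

Equivalent absorption area: A_before = 80·0.86 + 80·0.07 + 144·0.51 = 147.840 m^2.
Treatment contributes 54·0.90 = 48.600 sabins.
A_after = 147.840 + 48.600 = 196.440 sabins.
Reduction = 10 log₁₀(A_after/A_before) = 10 log₁₀(1.3287) = 1.2 dB.

1.2 dB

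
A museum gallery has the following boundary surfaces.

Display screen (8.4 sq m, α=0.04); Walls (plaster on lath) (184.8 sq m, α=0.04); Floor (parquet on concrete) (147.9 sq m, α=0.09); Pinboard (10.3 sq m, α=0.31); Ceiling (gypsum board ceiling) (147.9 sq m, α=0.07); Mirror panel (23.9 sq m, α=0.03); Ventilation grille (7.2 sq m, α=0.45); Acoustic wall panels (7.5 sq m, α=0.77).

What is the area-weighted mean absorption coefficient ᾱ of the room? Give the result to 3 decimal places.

0.082

Total surface area S = 537.9 sq m.
A = 8.4×0.04 + 184.8×0.04 + 147.9×0.09 + 10.3×0.31 + 147.9×0.07 + 23.9×0.03 + 7.2×0.45 + 7.5×0.77 = 44.317 sabins.
ᾱ = 44.317 / 537.9 = 0.082.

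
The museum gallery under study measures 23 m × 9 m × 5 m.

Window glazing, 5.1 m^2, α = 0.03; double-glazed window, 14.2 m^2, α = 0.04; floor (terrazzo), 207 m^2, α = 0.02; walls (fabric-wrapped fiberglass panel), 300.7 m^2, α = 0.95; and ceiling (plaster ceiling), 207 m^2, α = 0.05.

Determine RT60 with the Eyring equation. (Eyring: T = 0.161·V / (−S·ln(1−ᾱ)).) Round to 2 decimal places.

0.43 seconds

S = Σ Sᵢ = 734.0 m^2.
Σ(Sᵢαᵢ) = 5.1·0.03 + 14.2·0.04 + 207·0.02 + 300.7·0.95 + 207·0.05 = 300.876.
Mean coefficient ᾱ = A/S = 0.4099.
−S·ln(1−ᾱ) = −734.0 × ln(1 − 0.4099) = 387.158.
V = 23 × 9 × 5 = 1035 m³.
T = 0.161·V/[−S·ln(1−ᾱ)] = 0.161·1035/387.158 = 0.43 s.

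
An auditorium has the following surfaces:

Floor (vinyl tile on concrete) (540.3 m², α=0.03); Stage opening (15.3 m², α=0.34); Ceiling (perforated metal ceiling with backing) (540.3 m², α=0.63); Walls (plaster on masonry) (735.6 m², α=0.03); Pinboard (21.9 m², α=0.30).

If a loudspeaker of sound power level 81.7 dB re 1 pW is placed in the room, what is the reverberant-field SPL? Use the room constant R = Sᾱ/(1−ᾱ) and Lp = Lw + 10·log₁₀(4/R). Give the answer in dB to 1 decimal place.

Σ(Sᵢαᵢ) = 540.3·0.03 + 15.3·0.34 + 540.3·0.63 + 735.6·0.03 + 21.9·0.30 = 390.438; total area S = 1853.4 m².
ᾱ = 0.2107, so room constant R = A/(1−ᾱ) = 494.664 m².
Lp = Lw + 10 log₁₀(4/R) = 81.7 -20.92 = 60.8 dB.

60.8 dB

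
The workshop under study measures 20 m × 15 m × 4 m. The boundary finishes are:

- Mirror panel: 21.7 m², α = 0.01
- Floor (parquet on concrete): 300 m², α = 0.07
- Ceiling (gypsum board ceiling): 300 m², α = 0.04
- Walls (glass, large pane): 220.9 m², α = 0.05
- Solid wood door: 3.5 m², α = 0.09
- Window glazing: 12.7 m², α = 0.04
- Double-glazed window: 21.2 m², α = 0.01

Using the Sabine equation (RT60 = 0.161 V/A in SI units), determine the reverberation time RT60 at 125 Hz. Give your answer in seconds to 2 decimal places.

Equivalent absorption area: A = 21.7*0.01 + 300*0.07 + 300*0.04 + 220.9*0.05 + 3.5*0.09 + 12.7*0.04 + 21.2*0.01 = 45.297 m².
Volume V = 20 × 15 × 4 = 1200 m³.
T = 0.161 V/A = 0.161·1200/45.297 = 4.27 s.

4.27 s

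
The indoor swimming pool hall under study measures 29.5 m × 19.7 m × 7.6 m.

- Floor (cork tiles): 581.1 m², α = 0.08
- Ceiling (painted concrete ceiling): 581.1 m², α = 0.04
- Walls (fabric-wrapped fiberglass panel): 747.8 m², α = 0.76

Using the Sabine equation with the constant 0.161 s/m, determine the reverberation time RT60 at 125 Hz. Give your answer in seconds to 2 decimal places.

1.11 sec

Total absorption A = 581.1·0.08 + 581.1·0.04 + 747.8·0.76
  = 46.488 + 23.244 + 568.328 = 638.060 m² sabins.
Room volume: 4416.74 m³.
Sabine: RT60 = 0.161 × 4416.74 / 638.060 = 1.11 s.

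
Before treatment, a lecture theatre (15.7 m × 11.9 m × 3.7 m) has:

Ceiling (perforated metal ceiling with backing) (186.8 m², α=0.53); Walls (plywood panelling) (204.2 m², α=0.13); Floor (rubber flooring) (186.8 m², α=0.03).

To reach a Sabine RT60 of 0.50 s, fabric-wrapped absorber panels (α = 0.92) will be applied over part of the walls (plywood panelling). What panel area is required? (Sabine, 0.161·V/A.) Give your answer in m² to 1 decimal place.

115.7

A₁ = Σ Sᵢαᵢ = 186.8·0.53 + 204.2·0.13 + 186.8·0.03 = 131.154 sabins.
V = 691.271 m³. Target absorption A₂ = 0.161 × 691.271 / 0.50 = 222.589 sabins.
ΔA needed = 222.589 − 131.154 = 91.435 sabins.
Each m² of panel replacing the walls (plywood panelling) adds (0.92 − 0.13) = 0.79 sabins.
Area = ΔA/Δα = 91.435/0.79 = 115.7 m².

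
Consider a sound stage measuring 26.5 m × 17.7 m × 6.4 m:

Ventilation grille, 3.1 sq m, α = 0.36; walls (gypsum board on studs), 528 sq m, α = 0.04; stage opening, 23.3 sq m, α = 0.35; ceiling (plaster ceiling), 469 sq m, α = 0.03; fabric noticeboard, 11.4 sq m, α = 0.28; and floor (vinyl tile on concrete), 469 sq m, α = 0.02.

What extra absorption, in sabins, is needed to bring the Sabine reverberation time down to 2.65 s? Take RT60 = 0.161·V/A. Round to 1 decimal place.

Total absorption A₁ = 3.1×0.36 + 528×0.04 + 23.3×0.35 + 469×0.03 + 11.4×0.28 + 469×0.02
  = 1.116 + 21.120 + 8.155 + 14.070 + 3.192 + 9.380 = 57.033 sq m sabins.
Target A₂ = 0.161·3001.92/2.65 = 182.381 sabins (V = 3001.92 m³).
Additional absorption ΔA = 182.381 − 57.033 = 125.3 sabins.

125.3 sabins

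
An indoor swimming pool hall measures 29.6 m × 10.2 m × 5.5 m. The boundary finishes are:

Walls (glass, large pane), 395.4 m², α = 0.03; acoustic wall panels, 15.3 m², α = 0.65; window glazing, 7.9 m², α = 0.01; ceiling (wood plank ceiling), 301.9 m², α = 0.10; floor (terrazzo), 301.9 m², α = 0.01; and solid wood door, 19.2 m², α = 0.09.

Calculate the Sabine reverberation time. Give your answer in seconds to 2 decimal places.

4.70 s

Summing Sᵢαᵢ: 11.862 + 9.945 + 0.079 + 30.190 + 3.019 + 1.728 → A = 56.823 sabins.
Room volume: 1660.56 m³.
RT60 = 0.161 · V / A = 0.161 × 1660.56 / 56.823 = 4.70 s.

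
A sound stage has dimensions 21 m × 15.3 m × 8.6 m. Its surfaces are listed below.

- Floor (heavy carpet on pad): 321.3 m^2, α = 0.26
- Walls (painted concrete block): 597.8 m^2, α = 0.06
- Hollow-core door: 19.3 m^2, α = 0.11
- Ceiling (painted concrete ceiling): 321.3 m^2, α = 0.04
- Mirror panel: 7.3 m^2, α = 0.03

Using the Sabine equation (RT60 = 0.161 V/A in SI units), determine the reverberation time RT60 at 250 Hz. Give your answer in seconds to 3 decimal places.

Total absorption A = 321.3*0.26 + 597.8*0.06 + 19.3*0.11 + 321.3*0.04 + 7.3*0.03
  = 83.538 + 35.868 + 2.123 + 12.852 + 0.219 = 134.600 m^2 sabins.
Room volume: 2763.18 m³.
Sabine: RT60 = 0.161 × 2763.18 / 134.600 = 3.305 s.

3.305 seconds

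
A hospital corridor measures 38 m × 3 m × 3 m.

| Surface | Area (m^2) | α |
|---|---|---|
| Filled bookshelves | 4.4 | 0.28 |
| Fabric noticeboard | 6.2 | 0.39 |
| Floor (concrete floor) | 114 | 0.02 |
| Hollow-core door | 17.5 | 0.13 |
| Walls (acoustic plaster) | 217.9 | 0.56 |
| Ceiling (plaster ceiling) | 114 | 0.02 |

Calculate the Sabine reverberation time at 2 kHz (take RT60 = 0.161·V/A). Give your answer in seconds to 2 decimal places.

Equivalent absorption area: A = 4.4*0.28 + 6.2*0.39 + 114*0.02 + 17.5*0.13 + 217.9*0.56 + 114*0.02 = 132.509 m^2.
V = 38·3·3 = 342 m³.
RT60 = 0.161 · V / A = 0.161 × 342 / 132.509 = 0.42 s.

0.42 sec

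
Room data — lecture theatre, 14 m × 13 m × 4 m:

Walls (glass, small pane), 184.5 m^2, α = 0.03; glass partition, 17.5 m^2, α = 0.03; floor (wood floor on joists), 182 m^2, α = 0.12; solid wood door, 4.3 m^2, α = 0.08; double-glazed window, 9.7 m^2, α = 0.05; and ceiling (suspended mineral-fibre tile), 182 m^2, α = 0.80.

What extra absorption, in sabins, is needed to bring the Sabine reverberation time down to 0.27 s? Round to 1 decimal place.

Total absorption A₁ = 184.5*0.03 + 17.5*0.03 + 182*0.12 + 4.3*0.08 + 9.7*0.05 + 182*0.80
  = 5.535 + 0.525 + 21.840 + 0.344 + 0.485 + 145.600 = 174.329 m^2 sabins.
For T = 0.27 s, need A₂ = 0.161·V/T = 0.161·728/0.27 = 434.104 sabins.
Additional absorption ΔA = 434.104 − 174.329 = 259.8 sabins.

259.8 sabins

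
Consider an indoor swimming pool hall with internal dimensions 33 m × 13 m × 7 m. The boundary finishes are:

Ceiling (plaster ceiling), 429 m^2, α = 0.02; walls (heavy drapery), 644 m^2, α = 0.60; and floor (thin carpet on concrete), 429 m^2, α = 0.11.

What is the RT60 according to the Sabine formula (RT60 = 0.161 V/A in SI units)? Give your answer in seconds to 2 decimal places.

1.09 seconds

Total absorption A = 429*0.02 + 644*0.60 + 429*0.11
  = 8.580 + 386.400 + 47.190 = 442.170 m^2 sabins.
V = 33·13·7 = 3003 m³.
RT60 = 0.161 · V / A = 0.161 × 3003 / 442.170 = 1.09 s.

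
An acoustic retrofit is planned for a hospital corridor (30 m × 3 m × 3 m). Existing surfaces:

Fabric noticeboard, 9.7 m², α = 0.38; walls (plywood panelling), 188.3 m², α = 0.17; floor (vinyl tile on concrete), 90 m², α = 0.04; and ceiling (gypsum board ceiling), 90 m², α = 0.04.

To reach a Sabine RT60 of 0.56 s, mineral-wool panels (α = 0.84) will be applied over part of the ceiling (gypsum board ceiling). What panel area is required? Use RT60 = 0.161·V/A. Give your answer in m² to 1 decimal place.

43.4

A₁ = Σ Sᵢαᵢ = 9.7×0.38 + 188.3×0.17 + 90×0.04 + 90×0.04 = 42.897 sabins.
Required A₂ = 0.161·270/0.56 = 77.625 sabins.
ΔA needed = 77.625 − 42.897 = 34.728 sabins.
Each m² of panel replacing the ceiling (gypsum board ceiling) adds (0.84 − 0.04) = 0.80 sabins.
Area = ΔA/Δα = 34.728/0.80 = 43.4 m².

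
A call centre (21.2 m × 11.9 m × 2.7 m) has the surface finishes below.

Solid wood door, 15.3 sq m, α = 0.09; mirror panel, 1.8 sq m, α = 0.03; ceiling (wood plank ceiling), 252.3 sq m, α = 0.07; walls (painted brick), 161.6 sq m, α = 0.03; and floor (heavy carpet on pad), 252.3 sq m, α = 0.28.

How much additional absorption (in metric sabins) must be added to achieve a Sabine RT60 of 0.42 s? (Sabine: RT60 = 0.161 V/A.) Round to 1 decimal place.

166.5 sabins

Equivalent absorption area: A₁ = 15.3*0.09 + 1.8*0.03 + 252.3*0.07 + 161.6*0.03 + 252.3*0.28 = 94.584 sq m.
Target A₂ = 0.161·681.156/0.42 = 261.110 sabins (V = 681.156 m³).
Shortfall: 261.110 − 94.584 = 166.5 sabins.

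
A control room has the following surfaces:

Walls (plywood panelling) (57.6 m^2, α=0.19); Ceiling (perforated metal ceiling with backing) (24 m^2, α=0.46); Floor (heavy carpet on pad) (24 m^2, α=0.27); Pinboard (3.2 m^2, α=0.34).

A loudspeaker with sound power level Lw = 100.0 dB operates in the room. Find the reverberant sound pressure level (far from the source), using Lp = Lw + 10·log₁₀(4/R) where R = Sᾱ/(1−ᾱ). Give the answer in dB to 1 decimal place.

Σ(Sᵢαᵢ) = 57.6·0.19 + 24·0.46 + 24·0.27 + 3.2·0.34 = 29.552; total area S = 108.8 m^2.
ᾱ = 0.2716, so room constant R = A/(1−ᾱ) = 40.571 m^2.
Lp = Lw + 10 log₁₀(4/R) = 100.0 -10.06 = 89.9 dB.

89.9 dB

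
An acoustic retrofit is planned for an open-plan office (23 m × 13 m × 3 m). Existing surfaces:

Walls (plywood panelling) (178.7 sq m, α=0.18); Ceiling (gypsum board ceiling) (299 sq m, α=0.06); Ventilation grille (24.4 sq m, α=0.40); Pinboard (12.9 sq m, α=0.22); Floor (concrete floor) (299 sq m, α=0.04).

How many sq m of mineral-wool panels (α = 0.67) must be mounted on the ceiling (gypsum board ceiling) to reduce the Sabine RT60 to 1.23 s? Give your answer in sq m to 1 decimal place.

70.1

Equivalent absorption area: A₁ = 178.7×0.18 + 299×0.06 + 24.4×0.40 + 12.9×0.22 + 299×0.04 = 74.664 sq m.
V = 897 m³. Target absorption A₂ = 0.161 × 897 / 1.23 = 117.412 sabins.
Absorption to add: 117.412 − 74.664 = 42.748 sabins.
Net gain per sq m: Δα = 0.67 − 0.06 = 0.61.
Area = ΔA/Δα = 42.748/0.61 = 70.1 sq m.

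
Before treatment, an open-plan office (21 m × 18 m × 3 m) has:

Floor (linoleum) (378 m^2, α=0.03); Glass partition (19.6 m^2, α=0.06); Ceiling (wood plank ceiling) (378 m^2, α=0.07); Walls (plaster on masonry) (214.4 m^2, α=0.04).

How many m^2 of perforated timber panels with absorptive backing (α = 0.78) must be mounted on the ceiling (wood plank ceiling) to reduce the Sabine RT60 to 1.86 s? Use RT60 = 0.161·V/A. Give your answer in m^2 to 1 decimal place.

Summing Sᵢαᵢ: 11.340 + 1.176 + 26.460 + 8.576 → A₁ = 47.552 sabins.
Required A₂ = 0.161·1134/1.86 = 98.158 sabins.
ΔA needed = 98.158 − 47.552 = 50.606 sabins.
Net gain per m^2: Δα = 0.78 − 0.07 = 0.71.
Panel area = 50.606 / 0.71 = 71.3 m^2.

71.3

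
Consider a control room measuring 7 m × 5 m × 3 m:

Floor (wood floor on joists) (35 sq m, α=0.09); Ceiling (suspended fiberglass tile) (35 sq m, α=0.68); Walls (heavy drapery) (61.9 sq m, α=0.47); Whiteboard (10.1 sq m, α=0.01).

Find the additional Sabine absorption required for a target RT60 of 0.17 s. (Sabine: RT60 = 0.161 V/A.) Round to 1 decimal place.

43.3 sabins

Summing Sᵢαᵢ: 3.150 + 23.800 + 29.093 + 0.101 → A₁ = 56.144 sabins.
Target A₂ = 0.161·105/0.17 = 99.441 sabins (V = 105 m³).
Additional absorption ΔA = 99.441 − 56.144 = 43.3 sabins.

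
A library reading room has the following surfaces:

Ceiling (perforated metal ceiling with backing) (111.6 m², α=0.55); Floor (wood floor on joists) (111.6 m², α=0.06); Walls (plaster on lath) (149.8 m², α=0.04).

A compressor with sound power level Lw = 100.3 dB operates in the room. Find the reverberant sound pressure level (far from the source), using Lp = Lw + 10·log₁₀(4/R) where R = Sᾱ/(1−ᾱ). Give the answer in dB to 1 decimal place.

Σ(Sᵢαᵢ) = 111.6×0.55 + 111.6×0.06 + 149.8×0.04 = 74.068; total area S = 373.0 m².
ᾱ = 74.068/373.0 = 0.1986; R = Sᾱ/(1−ᾱ) = 74.068/(1−0.1986) = 92.423 m².
Lp = 100.3 + 10·log₁₀(4/92.423) = 100.3 + (-13.64) = 86.7 dB.

86.7 dB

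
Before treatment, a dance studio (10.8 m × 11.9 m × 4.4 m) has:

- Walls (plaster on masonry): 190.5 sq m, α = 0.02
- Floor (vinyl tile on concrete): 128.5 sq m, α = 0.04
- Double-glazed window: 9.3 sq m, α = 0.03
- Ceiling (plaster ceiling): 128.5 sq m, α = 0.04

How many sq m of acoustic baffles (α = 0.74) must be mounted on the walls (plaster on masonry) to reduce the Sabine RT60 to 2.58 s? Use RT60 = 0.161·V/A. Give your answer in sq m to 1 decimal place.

Total absorption A₁ = 190.5*0.02 + 128.5*0.04 + 9.3*0.03 + 128.5*0.04
  = 3.810 + 5.140 + 0.279 + 5.140 = 14.369 sq m sabins.
V = 565.488 m³. Target absorption A₂ = 0.161 × 565.488 / 2.58 = 35.288 sabins.
ΔA needed = 35.288 − 14.369 = 20.919 sabins.
Net gain per sq m: Δα = 0.74 − 0.02 = 0.72.
Panel area = 20.919 / 0.72 = 29.1 sq m.

29.1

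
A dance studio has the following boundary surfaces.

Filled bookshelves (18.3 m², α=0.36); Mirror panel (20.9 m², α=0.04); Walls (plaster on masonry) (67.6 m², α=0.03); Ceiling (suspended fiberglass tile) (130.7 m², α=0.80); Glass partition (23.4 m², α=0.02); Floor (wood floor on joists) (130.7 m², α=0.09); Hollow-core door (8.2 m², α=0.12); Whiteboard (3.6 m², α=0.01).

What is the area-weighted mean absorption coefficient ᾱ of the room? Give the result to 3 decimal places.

S = Σ Sᵢ = 18.3 + 20.9 + 67.6 + 130.7 + 23.4 + 130.7 + 8.2 + 3.6 = 403.4 m².
A = 18.3·0.36 + 20.9·0.04 + 67.6·0.03 + 130.7·0.80 + 23.4·0.02 + 130.7·0.09 + 8.2·0.12 + 3.6·0.01 = 127.263 sabins.
ᾱ = A/S = 0.315.

0.315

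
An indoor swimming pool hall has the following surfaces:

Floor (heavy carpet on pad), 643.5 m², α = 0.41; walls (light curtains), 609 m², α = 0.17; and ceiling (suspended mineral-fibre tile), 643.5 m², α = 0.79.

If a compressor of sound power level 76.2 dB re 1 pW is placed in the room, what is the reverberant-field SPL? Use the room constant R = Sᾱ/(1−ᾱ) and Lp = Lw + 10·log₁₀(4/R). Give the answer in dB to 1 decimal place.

50.1 dB

Σ(Sᵢαᵢ) = 643.5×0.41 + 609×0.17 + 643.5×0.79 = 875.730; total area S = 1896.0 m².
ᾱ = 0.4619, so room constant R = A/(1−ᾱ) = 1627.448 m².
Lp = Lw + 10 log₁₀(4/R) = 76.2 -26.09 = 50.1 dB.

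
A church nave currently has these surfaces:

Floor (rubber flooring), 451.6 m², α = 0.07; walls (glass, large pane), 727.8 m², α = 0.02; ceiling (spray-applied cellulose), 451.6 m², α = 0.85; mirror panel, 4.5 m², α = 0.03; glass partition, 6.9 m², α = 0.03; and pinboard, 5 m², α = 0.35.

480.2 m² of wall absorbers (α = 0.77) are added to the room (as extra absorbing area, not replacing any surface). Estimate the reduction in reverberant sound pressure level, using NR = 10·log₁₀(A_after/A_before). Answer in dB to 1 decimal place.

A_before = Σ Sᵢαᵢ = 451.6×0.07 + 727.8×0.02 + 451.6×0.85 + 4.5×0.03 + 6.9×0.03 + 5×0.35 = 432.120 sabins.
Treatment contributes 480.2·0.77 = 369.754 sabins.
New total A_after = 801.874 sabins.
Reduction = 10 log₁₀(A_after/A_before) = 10 log₁₀(1.8557) = 2.7 dB.

2.7 dB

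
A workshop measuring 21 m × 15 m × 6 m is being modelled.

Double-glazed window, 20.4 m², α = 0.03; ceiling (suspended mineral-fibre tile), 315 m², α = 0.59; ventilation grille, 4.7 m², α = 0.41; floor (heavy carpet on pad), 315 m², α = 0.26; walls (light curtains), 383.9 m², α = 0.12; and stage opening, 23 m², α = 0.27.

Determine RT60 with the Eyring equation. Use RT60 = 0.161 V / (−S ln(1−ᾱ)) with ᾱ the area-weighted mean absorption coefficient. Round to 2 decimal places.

0.79 sec

Total surface area S = 20.4 + 315 + 4.7 + 315 + 383.9 + 23 = 1062.0 m².
Absorption A = 20.4×0.03 + 315×0.59 + 4.7×0.41 + 315×0.26 + 383.9×0.12 + 23×0.27 = 322.567 sabins.
ᾱ = 322.567 / 1062.0 = 0.3037.
Eyring denominator: −S ln(1−ᾱ) = 384.417.
V = 21 × 15 × 6 = 1890 m³.
RT60 = 0.161 × 1890 / 384.417 = 0.79 s.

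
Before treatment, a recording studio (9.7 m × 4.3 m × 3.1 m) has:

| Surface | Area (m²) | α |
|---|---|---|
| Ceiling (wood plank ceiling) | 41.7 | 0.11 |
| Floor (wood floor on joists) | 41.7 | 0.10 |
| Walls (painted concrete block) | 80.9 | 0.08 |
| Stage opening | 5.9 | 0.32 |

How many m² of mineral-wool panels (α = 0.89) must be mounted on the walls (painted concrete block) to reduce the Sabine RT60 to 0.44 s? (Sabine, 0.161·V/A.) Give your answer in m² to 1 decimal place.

37.3

A₁ = Σ Sᵢαᵢ = 41.7*0.11 + 41.7*0.10 + 80.9*0.08 + 5.9*0.32 = 17.117 sabins.
V = 129.301 m³. Target absorption A₂ = 0.161 × 129.301 / 0.44 = 47.312 sabins.
Absorption to add: 47.312 − 17.117 = 30.195 sabins.
Each m² of panel replacing the walls (painted concrete block) adds (0.89 − 0.08) = 0.81 sabins.
Area = ΔA/Δα = 30.195/0.81 = 37.3 m².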